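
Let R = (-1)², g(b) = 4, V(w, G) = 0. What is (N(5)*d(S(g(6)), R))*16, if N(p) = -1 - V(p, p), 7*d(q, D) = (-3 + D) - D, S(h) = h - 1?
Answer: 48/7 ≈ 6.8571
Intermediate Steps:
S(h) = -1 + h
R = 1
d(q, D) = -3/7 (d(q, D) = ((-3 + D) - D)/7 = (⅐)*(-3) = -3/7)
N(p) = -1 (N(p) = -1 - 1*0 = -1 + 0 = -1)
(N(5)*d(S(g(6)), R))*16 = -1*(-3/7)*16 = (3/7)*16 = 48/7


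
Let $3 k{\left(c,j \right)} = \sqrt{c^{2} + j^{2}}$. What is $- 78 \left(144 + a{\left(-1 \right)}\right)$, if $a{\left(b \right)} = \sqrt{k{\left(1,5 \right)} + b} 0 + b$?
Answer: $-11154$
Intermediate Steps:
$k{\left(c,j \right)} = \frac{\sqrt{c^{2} + j^{2}}}{3}$
$a{\left(b \right)} = b$ ($a{\left(b \right)} = \sqrt{\frac{\sqrt{1^{2} + 5^{2}}}{3} + b} 0 + b = \sqrt{\frac{\sqrt{1 + 25}}{3} + b} 0 + b = \sqrt{\frac{\sqrt{26}}{3} + b} 0 + b = \sqrt{b + \frac{\sqrt{26}}{3}} \cdot 0 + b = 0 + b = b$)
$- 78 \left(144 + a{\left(-1 \right)}\right) = - 78 \left(144 - 1\right) = \left(-78\right) 143 = -11154$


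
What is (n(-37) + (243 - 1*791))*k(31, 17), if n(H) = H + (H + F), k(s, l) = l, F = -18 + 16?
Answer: -10608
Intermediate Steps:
F = -2
n(H) = -2 + 2*H (n(H) = H + (H - 2) = H + (-2 + H) = -2 + 2*H)
(n(-37) + (243 - 1*791))*k(31, 17) = ((-2 + 2*(-37)) + (243 - 1*791))*17 = ((-2 - 74) + (243 - 791))*17 = (-76 - 548)*17 = -624*17 = -10608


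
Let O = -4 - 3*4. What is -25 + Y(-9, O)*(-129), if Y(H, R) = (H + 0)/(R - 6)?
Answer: -1711/22 ≈ -77.773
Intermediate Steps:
O = -16 (O = -4 - 12 = -16)
Y(H, R) = H/(-6 + R)
-25 + Y(-9, O)*(-129) = -25 - 9/(-6 - 16)*(-129) = -25 - 9/(-22)*(-129) = -25 - 9*(-1/22)*(-129) = -25 + (9/22)*(-129) = -25 - 1161/22 = -1711/22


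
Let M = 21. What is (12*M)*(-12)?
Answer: -3024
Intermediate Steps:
(12*M)*(-12) = (12*21)*(-12) = 252*(-12) = -3024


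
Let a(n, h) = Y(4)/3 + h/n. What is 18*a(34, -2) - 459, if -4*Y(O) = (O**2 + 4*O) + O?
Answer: -8739/17 ≈ -514.06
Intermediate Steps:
Y(O) = -5*O/4 - O**2/4 (Y(O) = -((O**2 + 4*O) + O)/4 = -(O**2 + 5*O)/4 = -5*O/4 - O**2/4)
a(n, h) = -3 + h/n (a(n, h) = -1/4*4*(5 + 4)/3 + h/n = -1/4*4*9*(1/3) + h/n = -9*1/3 + h/n = -3 + h/n)
18*a(34, -2) - 459 = 18*(-3 - 2/34) - 459 = 18*(-3 - 2*1/34) - 459 = 18*(-3 - 1/17) - 459 = 18*(-52/17) - 459 = -936/17 - 459 = -8739/17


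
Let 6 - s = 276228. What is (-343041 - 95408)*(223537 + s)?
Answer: 23099685565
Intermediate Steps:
s = -276222 (s = 6 - 1*276228 = 6 - 276228 = -276222)
(-343041 - 95408)*(223537 + s) = (-343041 - 95408)*(223537 - 276222) = -438449*(-52685) = 23099685565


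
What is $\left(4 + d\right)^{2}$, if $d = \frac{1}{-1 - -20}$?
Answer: $\frac{5929}{361} \approx 16.424$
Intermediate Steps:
$d = \frac{1}{19}$ ($d = \frac{1}{-1 + 20} = \frac{1}{19} \approx 0.052632$)
$\left(4 + d\right)^{2} = \left(4 + \frac{1}{19}\right)^{2} = \left(\frac{77}{19}\right)^{2} = \frac{5929}{361}$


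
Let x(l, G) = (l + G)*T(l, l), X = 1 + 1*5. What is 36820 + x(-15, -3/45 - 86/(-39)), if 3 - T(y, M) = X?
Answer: 2395808/65 ≈ 36859.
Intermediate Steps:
X = 6 (X = 1 + 5 = 6)
T(y, M) = -3 (T(y, M) = 3 - 1*6 = 3 - 6 = -3)
x(l, G) = -3*G - 3*l (x(l, G) = (l + G)*(-3) = (G + l)*(-3) = -3*G - 3*l)
36820 + x(-15, -3/45 - 86/(-39)) = 36820 + (-3*(-3/45 - 86/(-39)) - 3*(-15)) = 36820 + (-3*(-3*1/45 - 86*(-1/39)) + 45) = 36820 + (-3*(-1/15 + 86/39) + 45) = 36820 + (-3*139/65 + 45) = 36820 + (-417/65 + 45) = 36820 + 2508/65 = 2395808/65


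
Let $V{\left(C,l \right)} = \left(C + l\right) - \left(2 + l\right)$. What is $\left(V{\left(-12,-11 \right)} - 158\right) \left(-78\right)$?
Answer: $13416$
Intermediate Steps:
$V{\left(C,l \right)} = -2 + C$ ($V{\left(C,l \right)} = \left(C + l\right) - \left(2 + l\right) = -2 + C$)
$\left(V{\left(-12,-11 \right)} - 158\right) \left(-78\right) = \left(\left(-2 - 12\right) - 158\right) \left(-78\right) = \left(-14 - 158\right) \left(-78\right) = \left(-172\right) \left(-78\right) = 13416$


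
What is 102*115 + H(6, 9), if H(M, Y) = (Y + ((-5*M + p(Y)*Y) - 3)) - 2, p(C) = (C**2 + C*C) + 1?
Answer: 13171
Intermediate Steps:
p(C) = 1 + 2*C**2 (p(C) = (C**2 + C**2) + 1 = 2*C**2 + 1 = 1 + 2*C**2)
H(M, Y) = -5 + Y - 5*M + Y*(1 + 2*Y**2) (H(M, Y) = (Y + ((-5*M + (1 + 2*Y**2)*Y) - 3)) - 2 = (Y + ((-5*M + Y*(1 + 2*Y**2)) - 3)) - 2 = (Y + (-3 - 5*M + Y*(1 + 2*Y**2))) - 2 = (-3 + Y - 5*M + Y*(1 + 2*Y**2)) - 2 = -5 + Y - 5*M + Y*(1 + 2*Y**2))
102*115 + H(6, 9) = 102*115 + (-5 - 5*6 + 2*9 + 2*9**3) = 11730 + (-5 - 30 + 18 + 2*729) = 11730 + (-5 - 30 + 18 + 1458) = 11730 + 1441 = 13171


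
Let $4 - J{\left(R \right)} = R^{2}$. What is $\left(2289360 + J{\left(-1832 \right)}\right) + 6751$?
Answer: $-1060109$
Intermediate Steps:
$J{\left(R \right)} = 4 - R^{2}$
$\left(2289360 + J{\left(-1832 \right)}\right) + 6751 = \left(2289360 + \left(4 - \left(-1832\right)^{2}\right)\right) + 6751 = \left(2289360 + \left(4 - 3356224\right)\right) + 6751 = \left(2289360 - 3356220\right) + 6751 = -1066860 + 6751 = -1060109$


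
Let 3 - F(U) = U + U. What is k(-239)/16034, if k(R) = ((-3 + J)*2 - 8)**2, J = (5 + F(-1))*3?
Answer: 1058/8017 ≈ 0.13197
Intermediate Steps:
F(U) = 3 - 2*U (F(U) = 3 - (U + U) = 3 - 2*U)
J = 30 (J = (5 + (3 - 2*(-1)))*3 = (5 + (3 + 2))*3 = (5 + 5)*3 = 10*3 = 30)
k(R) = 2116 (k(R) = ((-3 + 30)*2 - 8)**2 = (27*2 - 8)**2 = (54 - 8)**2 = 46**2 = 2116)
k(-239)/16034 = 2116/16034 = 2116*(1/16034) = 1058/8017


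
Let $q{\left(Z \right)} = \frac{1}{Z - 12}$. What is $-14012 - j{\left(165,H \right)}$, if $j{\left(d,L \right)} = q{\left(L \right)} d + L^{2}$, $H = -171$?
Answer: $- \frac{2638378}{61} \approx -43252.0$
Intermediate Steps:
$q{\left(Z \right)} = \frac{1}{-12 + Z}$
$j{\left(d,L \right)} = L^{2} + \frac{d}{-12 + L}$ ($j{\left(d,L \right)} = \frac{d}{-12 + L} + L^{2} = L^{2} + \frac{d}{-12 + L}$)
$-14012 - j{\left(165,H \right)} = -14012 - \frac{165 + \left(-171\right)^{2} \left(-12 - 171\right)}{-12 - 171} = -14012 - \frac{165 + 29241 \left(-183\right)}{-183} = -14012 - - \frac{165 - 5351103}{183} = -14012 - \left(- \frac{1}{183}\right) \left(-5350938\right) = -14012 - \frac{1783646}{61} = - \frac{2638378}{61}$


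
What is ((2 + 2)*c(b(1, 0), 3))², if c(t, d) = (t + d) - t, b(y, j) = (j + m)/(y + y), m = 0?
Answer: 144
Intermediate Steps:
b(y, j) = j/(2*y) (b(y, j) = (j + 0)/(y + y) = j/((2*y)) = j*(1/(2*y)) = j/(2*y))
c(t, d) = d (c(t, d) = (d + t) - t = d)
((2 + 2)*c(b(1, 0), 3))² = ((2 + 2)*3)² = (4*3)² = 12² = 144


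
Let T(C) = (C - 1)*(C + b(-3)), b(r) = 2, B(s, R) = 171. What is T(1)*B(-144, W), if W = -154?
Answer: 0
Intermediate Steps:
T(C) = (-1 + C)*(2 + C) (T(C) = (C - 1)*(C + 2) = (-1 + C)*(2 + C))
T(1)*B(-144, W) = (-2 + 1 + 1**2)*171 = (-2 + 1 + 1)*171 = 0*171 = 0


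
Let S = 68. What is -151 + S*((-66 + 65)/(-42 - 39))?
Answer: -12163/81 ≈ -150.16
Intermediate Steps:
-151 + S*((-66 + 65)/(-42 - 39)) = -151 + 68*((-66 + 65)/(-42 - 39)) = -151 + 68*(-1/(-81)) = -151 + 68*(-1*(-1/81)) = -151 + 68*(1/81) = -151 + 68/81 = -12163/81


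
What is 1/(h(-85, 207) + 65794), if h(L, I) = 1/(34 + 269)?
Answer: 303/19935583 ≈ 1.5199e-5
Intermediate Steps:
h(L, I) = 1/303
1/(h(-85, 207) + 65794) = 1/(1/303 + 65794) = 1/(19935583/303) = 303/19935583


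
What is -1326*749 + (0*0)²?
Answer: -993174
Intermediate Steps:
-1326*749 + (0*0)² = -993174 + 0² = -993174 + 0 = -993174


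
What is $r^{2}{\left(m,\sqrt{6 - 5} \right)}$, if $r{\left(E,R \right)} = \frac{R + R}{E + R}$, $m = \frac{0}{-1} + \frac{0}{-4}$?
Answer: $4$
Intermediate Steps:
$m = 0$ ($m = 0 \left(-1\right) + 0 \left(- \frac{1}{4}\right) = 0 + 0 = 0$)
$r{\left(E,R \right)} = \frac{2 R}{E + R}$
$r^{2}{\left(m,\sqrt{6 - 5} \right)} = \left(\frac{2 \sqrt{6 - 5}}{0 + \sqrt{6 - 5}}\right)^{2} = \left(\frac{2 \sqrt{1}}{0 + \sqrt{1}}\right)^{2} = \left(2 \cdot 1 \frac{1}{0 + 1}\right)^{2} = \left(2 \cdot 1 \cdot 1^{-1}\right)^{2} = \left(2 \cdot 1 \cdot 1\right)^{2} = 2^{2} = 4$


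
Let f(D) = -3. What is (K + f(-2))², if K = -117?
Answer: 14400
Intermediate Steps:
(K + f(-2))² = (-117 - 3)² = (-120)² = 14400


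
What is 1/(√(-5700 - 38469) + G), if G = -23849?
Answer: -23849/568818970 - I*√44169/568818970 ≈ -4.1927e-5 - 3.6947e-7*I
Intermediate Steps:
1/(√(-5700 - 38469) + G) = 1/(√(-5700 - 38469) - 23849) = 1/(√(-44169) - 23849) = 1/(I*√44169 - 23849) = 1/(-23849 + I*√44169)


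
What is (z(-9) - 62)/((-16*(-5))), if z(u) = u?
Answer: -71/80 ≈ -0.88750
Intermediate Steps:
(z(-9) - 62)/((-16*(-5))) = (-9 - 62)/((-16*(-5))) = -71/80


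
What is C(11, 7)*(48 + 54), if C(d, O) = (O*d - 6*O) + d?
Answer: 4692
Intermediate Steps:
C(d, O) = d - 6*O + O*d (C(d, O) = (-6*O + O*d) + d = d - 6*O + O*d)
C(11, 7)*(48 + 54) = (11 - 6*7 + 7*11)*(48 + 54) = (11 - 42 + 77)*102 = 46*102 = 4692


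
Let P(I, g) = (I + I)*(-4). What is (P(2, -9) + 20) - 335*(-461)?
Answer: 154439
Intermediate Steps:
P(I, g) = -8*I (P(I, g) = (2*I)*(-4) = -8*I)
(P(2, -9) + 20) - 335*(-461) = (-8*2 + 20) - 335*(-461) = (-16 + 20) + 154435 = 4 + 154435 = 154439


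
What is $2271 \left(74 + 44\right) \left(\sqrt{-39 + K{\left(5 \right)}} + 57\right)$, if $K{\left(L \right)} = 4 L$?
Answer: $15274746 + 267978 i \sqrt{19} \approx 1.5275 \cdot 10^{7} + 1.1681 \cdot 10^{6} i$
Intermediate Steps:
$2271 \left(74 + 44\right) \left(\sqrt{-39 + K{\left(5 \right)}} + 57\right) = 2271 \left(74 + 44\right) \left(\sqrt{-39 + 4 \cdot 5} + 57\right) = 2271 \cdot 118 \left(\sqrt{-39 + 20} + 57\right) = 2271 \cdot 118 \left(\sqrt{-19} + 57\right) = 2271 \cdot 118 \left(i \sqrt{19} + 57\right) = 2271 \cdot 118 \left(57 + i \sqrt{19}\right) = 2271 \left(6726 + 118 i \sqrt{19}\right) = 15274746 + 267978 i \sqrt{19}$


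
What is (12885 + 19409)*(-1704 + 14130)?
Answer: 401285244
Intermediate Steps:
(12885 + 19409)*(-1704 + 14130) = 32294*12426 = 401285244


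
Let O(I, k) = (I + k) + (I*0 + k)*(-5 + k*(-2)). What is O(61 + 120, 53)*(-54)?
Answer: 305046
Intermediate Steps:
O(I, k) = I + k + k*(-5 - 2*k) (O(I, k) = (I + k) + (0 + k)*(-5 - 2*k) = (I + k) + k*(-5 - 2*k) = I + k + k*(-5 - 2*k))
O(61 + 120, 53)*(-54) = ((61 + 120) - 4*53 - 2*53²)*(-54) = (181 - 212 - 2*2809)*(-54) = (181 - 212 - 5618)*(-54) = -5649*(-54) = 305046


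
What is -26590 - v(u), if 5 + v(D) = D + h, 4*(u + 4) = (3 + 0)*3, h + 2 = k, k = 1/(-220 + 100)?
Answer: -3189749/120 ≈ -26581.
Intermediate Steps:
k = -1/120 (k = 1/(-120) = -1/120 ≈ -0.0083333)
h = -241/120 (h = -2 - 1/120 = -241/120 ≈ -2.0083)
u = -7/4 (u = -4 + ((3 + 0)*3)/4 = -4 + (3*3)/4 = -4 + (1/4)*9 = -4 + 9/4 = -7/4 ≈ -1.7500)
v(D) = -841/120 + D (v(D) = -5 + (D - 241/120) = -5 + (-241/120 + D) = -841/120 + D)
-26590 - v(u) = -26590 - (-841/120 - 7/4) = -26590 - 1*(-1051/120) = -26590 + 1051/120 = -3189749/120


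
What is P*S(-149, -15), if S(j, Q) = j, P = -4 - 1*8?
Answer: 1788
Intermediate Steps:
P = -12 (P = -4 - 8 = -12)
P*S(-149, -15) = -12*(-149) = 1788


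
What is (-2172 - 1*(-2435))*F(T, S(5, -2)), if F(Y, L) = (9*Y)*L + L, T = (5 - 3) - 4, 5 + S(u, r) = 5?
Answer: 0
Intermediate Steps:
S(u, r) = 0 (S(u, r) = -5 + 5 = 0)
T = -2 (T = 2 - 4 = -2)
F(Y, L) = L + 9*L*Y (F(Y, L) = 9*L*Y + L = L + 9*L*Y)
(-2172 - 1*(-2435))*F(T, S(5, -2)) = (-2172 - 1*(-2435))*(0*(1 + 9*(-2))) = (-2172 + 2435)*(0*(1 - 18)) = 263*(0*(-17)) = 263*0 = 0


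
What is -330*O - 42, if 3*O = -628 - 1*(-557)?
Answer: 7768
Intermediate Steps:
O = -71/3 (O = (-628 - 1*(-557))/3 = (-628 + 557)/3 = (1/3)*(-71) = -71/3 ≈ -23.667)
-330*O - 42 = -330*(-71/3) - 42 = 7810 - 42 = 7768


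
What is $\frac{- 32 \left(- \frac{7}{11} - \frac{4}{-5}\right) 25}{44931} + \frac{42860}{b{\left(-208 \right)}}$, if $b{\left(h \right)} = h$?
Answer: $- \frac{1765289065}{8566844} \approx -206.06$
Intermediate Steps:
$\frac{- 32 \left(- \frac{7}{11} - \frac{4}{-5}\right) 25}{44931} + \frac{42860}{b{\left(-208 \right)}} = \frac{- 32 \left(- \frac{7}{11} - \frac{4}{-5}\right) 25}{44931} + \frac{42860}{-208} = - 32 \left(\left(-7\right) \frac{1}{11} - - \frac{4}{5}\right) 25 \cdot \frac{1}{44931} + 42860 \left(- \frac{1}{208}\right) = - 32 \left(- \frac{7}{11} + \frac{4}{5}\right) 25 \cdot \frac{1}{44931} - \frac{10715}{52} = \left(-32\right) \frac{9}{55} \cdot 25 \cdot \frac{1}{44931} - \frac{10715}{52} = \left(- \frac{288}{55}\right) 25 \cdot \frac{1}{44931} - \frac{10715}{52} = \left(- \frac{1440}{11}\right) \frac{1}{44931} - \frac{10715}{52} = - \frac{480}{164747} - \frac{10715}{52} = - \frac{1765289065}{8566844}$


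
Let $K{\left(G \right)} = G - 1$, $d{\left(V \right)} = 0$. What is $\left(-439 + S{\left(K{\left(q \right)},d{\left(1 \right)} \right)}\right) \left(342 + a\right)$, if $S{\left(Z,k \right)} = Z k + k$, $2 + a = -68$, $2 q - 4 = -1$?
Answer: $-119408$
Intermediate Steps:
$q = \frac{3}{2}$ ($q = 2 + \frac{1}{2} \left(-1\right) = 2 - \frac{1}{2} = \frac{3}{2} \approx 1.5$)
$K{\left(G \right)} = -1 + G$
$a = -70$ ($a = -2 - 68 = -70$)
$S{\left(Z,k \right)} = k + Z k$
$\left(-439 + S{\left(K{\left(q \right)},d{\left(1 \right)} \right)}\right) \left(342 + a\right) = \left(-439 + 0 \left(1 + \left(-1 + \frac{3}{2}\right)\right)\right) \left(342 - 70\right) = \left(-439 + 0 \left(1 + \frac{1}{2}\right)\right) 272 = \left(-439 + 0 \cdot \frac{3}{2}\right) 272 = \left(-439 + 0\right) 272 = \left(-439\right) 272 = -119408$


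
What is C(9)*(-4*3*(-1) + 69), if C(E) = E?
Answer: 729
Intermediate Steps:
C(9)*(-4*3*(-1) + 69) = 9*(-4*3*(-1) + 69) = 9*(-12*(-1) + 69) = 9*(12 + 69) = 9*81 = 729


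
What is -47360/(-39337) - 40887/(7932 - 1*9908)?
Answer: 1701955279/77729912 ≈ 21.896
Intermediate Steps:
-47360/(-39337) - 40887/(7932 - 1*9908) = -47360*(-1/39337) - 40887/(7932 - 9908) = 47360/39337 - 40887/(-1976) = 47360/39337 - 40887*(-1/1976) = 47360/39337 + 40887/1976 = 1701955279/77729912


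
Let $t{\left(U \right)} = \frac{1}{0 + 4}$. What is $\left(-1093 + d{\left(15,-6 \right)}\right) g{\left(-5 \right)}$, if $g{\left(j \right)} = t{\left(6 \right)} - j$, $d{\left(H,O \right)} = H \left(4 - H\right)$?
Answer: $- \frac{13209}{2} \approx -6604.5$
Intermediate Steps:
$t{\left(U \right)} = \frac{1}{4}$
$g{\left(j \right)} = \frac{1}{4} - j$
$\left(-1093 + d{\left(15,-6 \right)}\right) g{\left(-5 \right)} = \left(-1093 + 15 \left(4 - 15\right)\right) \left(\frac{1}{4} - -5\right) = \left(-1093 + 15 \left(4 - 15\right)\right) \left(\frac{1}{4} + 5\right) = \left(-1093 + 15 \left(-11\right)\right) \frac{21}{4} = \left(-1093 - 165\right) \frac{21}{4} = \left(-1258\right) \frac{21}{4} = - \frac{13209}{2}$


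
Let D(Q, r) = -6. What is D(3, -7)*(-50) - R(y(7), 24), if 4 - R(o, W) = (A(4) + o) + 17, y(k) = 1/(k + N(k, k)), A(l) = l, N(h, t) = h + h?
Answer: 6658/21 ≈ 317.05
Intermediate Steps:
N(h, t) = 2*h
y(k) = 1/(3*k) (y(k) = 1/(k + 2*k) = 1/(3*k))
R(o, W) = -17 - o (R(o, W) = 4 - ((4 + o) + 17) = 4 - (21 + o) = 4 + (-21 - o) = -17 - o)
D(3, -7)*(-50) - R(y(7), 24) = -6*(-50) - (-17 - 1/(3*7)) = 300 - (-17 - 1/(3*7)) = 300 - (-17 - 1*1/21) = 300 - (-17 - 1/21) = 300 - 1*(-358/21) = 300 + 358/21 = 6658/21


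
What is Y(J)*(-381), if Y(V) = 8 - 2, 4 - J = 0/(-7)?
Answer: -2286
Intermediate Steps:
J = 4 (J = 4 - 0/(-7) = 4 - 0*(-1)/7 = 4 - 1*0 = 4 + 0 = 4)
Y(V) = 6
Y(J)*(-381) = 6*(-381) = -2286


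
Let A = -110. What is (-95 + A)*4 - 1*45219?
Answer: -46039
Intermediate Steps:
(-95 + A)*4 - 1*45219 = (-95 - 110)*4 - 1*45219 = -205*4 - 45219 = -820 - 45219 = -46039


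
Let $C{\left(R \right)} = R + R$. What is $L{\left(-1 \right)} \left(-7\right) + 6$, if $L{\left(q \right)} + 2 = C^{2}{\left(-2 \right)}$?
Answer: $-92$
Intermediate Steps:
$C{\left(R \right)} = 2 R$
$L{\left(q \right)} = 14$ ($L{\left(q \right)} = -2 + \left(2 \left(-2\right)\right)^{2} = -2 + \left(-4\right)^{2} = -2 + 16 = 14$)
$L{\left(-1 \right)} \left(-7\right) + 6 = 14 \left(-7\right) + 6 = -98 + 6 = -92$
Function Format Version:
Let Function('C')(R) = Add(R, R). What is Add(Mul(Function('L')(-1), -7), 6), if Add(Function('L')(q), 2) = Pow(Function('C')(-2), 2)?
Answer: -92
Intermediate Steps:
Function('C')(R) = Mul(2, R)
Function('L')(q) = 14 (Function('L')(q) = Add(-2, Pow(Mul(2, -2), 2)) = Add(-2, Pow(-4, 2)) = Add(-2, 16) = 14)
Add(Mul(Function('L')(-1), -7), 6) = Add(Mul(14, -7), 6) = Add(-98, 6) = -92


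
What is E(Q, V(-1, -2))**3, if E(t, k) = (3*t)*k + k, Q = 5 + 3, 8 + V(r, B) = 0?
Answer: -8000000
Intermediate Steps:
V(r, B) = -8 (V(r, B) = -8 + 0 = -8)
Q = 8
E(t, k) = k + 3*k*t (E(t, k) = 3*k*t + k = k + 3*k*t)
E(Q, V(-1, -2))**3 = (-8*(1 + 3*8))**3 = (-8*(1 + 24))**3 = (-8*25)**3 = (-200)**3 = -8000000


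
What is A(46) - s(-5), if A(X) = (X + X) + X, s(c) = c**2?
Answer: 113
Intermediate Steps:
A(X) = 3*X (A(X) = 2*X + X = 3*X)
A(46) - s(-5) = 3*46 - 1*(-5)**2 = 138 - 1*25 = 138 - 25 = 113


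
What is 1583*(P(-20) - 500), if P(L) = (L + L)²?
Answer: 1741300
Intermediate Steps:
P(L) = 4*L² (P(L) = (2*L)² = 4*L²)
1583*(P(-20) - 500) = 1583*(4*(-20)² - 500) = 1583*(4*400 - 500) = 1583*(1600 - 500) = 1583*1100 = 1741300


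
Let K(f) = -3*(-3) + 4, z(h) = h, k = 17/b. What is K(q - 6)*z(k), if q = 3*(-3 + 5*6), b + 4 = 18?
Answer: 221/14 ≈ 15.786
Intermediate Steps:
b = 14 (b = -4 + 18 = 14)
q = 81 (q = 3*(-3 + 30) = 3*27 = 81)
k = 17/14 ≈ 1.2143
K(f) = 13 (K(f) = 9 + 4 = 13)
K(q - 6)*z(k) = 13*(17/14) = 221/14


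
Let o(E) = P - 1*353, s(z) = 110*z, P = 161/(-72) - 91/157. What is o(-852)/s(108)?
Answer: -4022141/134291520 ≈ -0.029951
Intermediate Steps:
P = -31829/11304 (P = 161*(-1/72) - 91*1/157 = -161/72 - 91/157 = -31829/11304 ≈ -2.8157)
o(E) = -4022141/11304 (o(E) = -31829/11304 - 1*353 = -31829/11304 - 353 = -4022141/11304)
o(-852)/s(108) = -4022141/(11304*(110*108)) = -4022141/11304/11880 = -4022141/11304*1/11880 = -4022141/134291520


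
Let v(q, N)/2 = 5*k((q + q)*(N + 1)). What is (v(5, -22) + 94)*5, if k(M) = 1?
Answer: 520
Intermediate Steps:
v(q, N) = 10 (v(q, N) = 2*(5*1) = 2*5 = 10)
(v(5, -22) + 94)*5 = (10 + 94)*5 = 104*5 = 520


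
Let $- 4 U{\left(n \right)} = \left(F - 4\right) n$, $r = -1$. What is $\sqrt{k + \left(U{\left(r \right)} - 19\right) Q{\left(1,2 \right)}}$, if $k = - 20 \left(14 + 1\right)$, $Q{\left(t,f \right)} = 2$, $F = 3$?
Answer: $\frac{i \sqrt{1354}}{2} \approx 18.398 i$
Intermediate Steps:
$U{\left(n \right)} = \frac{n}{4}$ ($U{\left(n \right)} = - \frac{\left(3 - 4\right) n}{4} = - \frac{\left(-1\right) n}{4} = \frac{n}{4}$)
$k = -300$ ($k = \left(-20\right) 15 = -300$)
$\sqrt{k + \left(U{\left(r \right)} - 19\right) Q{\left(1,2 \right)}} = \sqrt{-300 + \left(\frac{1}{4} \left(-1\right) - 19\right) 2} = \sqrt{-300 + \left(- \frac{1}{4} - 19\right) 2} = \sqrt{-300 - \frac{77}{2}} = \sqrt{- \frac{677}{2}} = \frac{i \sqrt{1354}}{2}$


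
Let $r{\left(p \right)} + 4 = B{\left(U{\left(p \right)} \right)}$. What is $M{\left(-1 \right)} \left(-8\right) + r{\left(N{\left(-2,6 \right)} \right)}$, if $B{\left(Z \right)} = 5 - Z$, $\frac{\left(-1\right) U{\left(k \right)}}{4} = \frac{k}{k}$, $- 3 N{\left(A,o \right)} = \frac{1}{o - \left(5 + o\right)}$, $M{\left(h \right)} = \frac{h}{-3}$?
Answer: $\frac{7}{3} \approx 2.3333$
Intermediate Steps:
$M{\left(h \right)} = - \frac{h}{3}$ ($M{\left(h \right)} = h \left(- \frac{1}{3}\right) = - \frac{h}{3}$)
$N{\left(A,o \right)} = \frac{1}{15}$ ($N{\left(A,o \right)} = - \frac{1}{3 \left(o - \left(5 + o\right)\right)} = - \frac{1}{3 \left(-5\right)} = \left(- \frac{1}{3}\right) \left(- \frac{1}{5}\right) = \frac{1}{15}$)
$U{\left(k \right)} = -4$ ($U{\left(k \right)} = - 4 \frac{k}{k} = \left(-4\right) 1 = -4$)
$r{\left(p \right)} = 5$ ($r{\left(p \right)} = -4 + \left(5 - -4\right) = -4 + \left(5 + 4\right) = -4 + 9 = 5$)
$M{\left(-1 \right)} \left(-8\right) + r{\left(N{\left(-2,6 \right)} \right)} = \left(- \frac{1}{3}\right) \left(-1\right) \left(-8\right) + 5 = \frac{1}{3} \left(-8\right) + 5 = - \frac{8}{3} + 5 = \frac{7}{3}$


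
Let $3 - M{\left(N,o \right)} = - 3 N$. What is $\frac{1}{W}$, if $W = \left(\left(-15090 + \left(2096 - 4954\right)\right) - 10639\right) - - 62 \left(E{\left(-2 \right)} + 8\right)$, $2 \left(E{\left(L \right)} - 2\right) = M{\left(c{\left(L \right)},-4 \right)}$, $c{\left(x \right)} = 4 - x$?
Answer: $- \frac{1}{27316} \approx -3.6609 \cdot 10^{-5}$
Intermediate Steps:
$M{\left(N,o \right)} = 3 + 3 N$ ($M{\left(N,o \right)} = 3 - - 3 N = 3 + 3 N$)
$E{\left(L \right)} = \frac{19}{2} - \frac{3 L}{2}$ ($E{\left(L \right)} = 2 + \frac{3 + 3 \left(4 - L\right)}{2} = 2 + \frac{3 - \left(-12 + 3 L\right)}{2} = 2 + \frac{15 - 3 L}{2} = 2 - \left(- \frac{15}{2} + \frac{3 L}{2}\right) = \frac{19}{2} - \frac{3 L}{2}$)
$W = -27316$ ($W = \left(\left(-15090 + \left(2096 - 4954\right)\right) - 10639\right) - - 62 \left(\left(\frac{19}{2} - -3\right) + 8\right) = \left(\left(-15090 - 2858\right) - 10639\right) - - 62 \left(\left(\frac{19}{2} + 3\right) + 8\right) = \left(-17948 - 10639\right) - - 62 \left(\frac{25}{2} + 8\right) = -28587 - \left(-62\right) \frac{41}{2} = -28587 - -1271 = -28587 + 1271 = -27316$)
$\frac{1}{W} = \frac{1}{-27316} = - \frac{1}{27316}$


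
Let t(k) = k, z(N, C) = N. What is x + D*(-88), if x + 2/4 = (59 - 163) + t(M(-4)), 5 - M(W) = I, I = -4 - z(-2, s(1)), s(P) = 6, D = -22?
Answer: 3677/2 ≈ 1838.5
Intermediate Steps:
I = -2 (I = -4 - 1*(-2) = -4 + 2 = -2)
M(W) = 7 (M(W) = 5 - 1*(-2) = 5 + 2 = 7)
x = -195/2 (x = -1/2 + ((59 - 163) + 7) = -1/2 + (-104 + 7) = -1/2 - 97 = -195/2 ≈ -97.500)
x + D*(-88) = -195/2 - 22*(-88) = -195/2 + 1936 = 3677/2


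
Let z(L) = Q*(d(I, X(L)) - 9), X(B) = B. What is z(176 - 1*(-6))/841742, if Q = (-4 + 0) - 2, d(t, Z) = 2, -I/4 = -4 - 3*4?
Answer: 21/420871 ≈ 4.9897e-5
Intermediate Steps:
I = 64 (I = -4*(-4 - 3*4) = -4*(-4 - 12) = -4*(-16) = 64)
Q = -6 (Q = -4 - 2 = -6)
z(L) = 42 (z(L) = -6*(2 - 9) = -6*(-7) = 42)
z(176 - 1*(-6))/841742 = 42/841742 = 42*(1/841742) = 21/420871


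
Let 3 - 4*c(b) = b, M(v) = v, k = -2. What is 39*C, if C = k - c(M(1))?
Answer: -195/2 ≈ -97.500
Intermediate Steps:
c(b) = ¾ - b/4
C = -5/2 (C = -2 - (¾ - ¼*1) = -2 - (¾ - ¼) = -2 - 1*½ = -2 - ½ = -5/2 ≈ -2.5000)
39*C = 39*(-5/2) = -195/2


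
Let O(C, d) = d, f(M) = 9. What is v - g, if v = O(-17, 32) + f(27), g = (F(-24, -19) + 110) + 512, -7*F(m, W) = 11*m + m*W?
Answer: -3875/7 ≈ -553.57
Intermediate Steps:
F(m, W) = -11*m/7 - W*m/7 (F(m, W) = -(11*m + m*W)/7 = -(11*m + W*m)/7 = -11*m/7 - W*m/7)
g = 4162/7 (g = (-⅐*(-24)*(11 - 19) + 110) + 512 = (-⅐*(-24)*(-8) + 110) + 512 = (-192/7 + 110) + 512 = 578/7 + 512 = 4162/7 ≈ 594.57)
v = 41 (v = 32 + 9 = 41)
v - g = 41 - 1*4162/7 = 41 - 4162/7 = -3875/7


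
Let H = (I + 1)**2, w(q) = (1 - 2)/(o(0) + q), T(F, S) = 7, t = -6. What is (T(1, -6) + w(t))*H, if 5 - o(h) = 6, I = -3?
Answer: 200/7 ≈ 28.571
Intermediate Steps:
o(h) = -1 (o(h) = 5 - 1*6 = 5 - 6 = -1)
w(q) = -1/(-1 + q) (w(q) = (1 - 2)/(-1 + q) = -1/(-1 + q))
H = 4 (H = (-3 + 1)**2 = (-2)**2 = 4)
(T(1, -6) + w(t))*H = (7 - 1/(-1 - 6))*4 = (7 - 1/(-7))*4 = (7 - 1*(-1/7))*4 = (7 + 1/7)*4 = (50/7)*4 = 200/7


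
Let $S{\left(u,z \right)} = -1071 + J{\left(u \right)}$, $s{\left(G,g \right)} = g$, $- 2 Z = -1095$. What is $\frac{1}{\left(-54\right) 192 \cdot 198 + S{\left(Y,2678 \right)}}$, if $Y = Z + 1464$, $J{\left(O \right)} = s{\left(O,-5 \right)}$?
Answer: $- \frac{1}{2053940} \approx -4.8687 \cdot 10^{-7}$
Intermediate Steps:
$Z = \frac{1095}{2}$ ($Z = \left(- \frac{1}{2}\right) \left(-1095\right) = \frac{1095}{2} \approx 547.5$)
$J{\left(O \right)} = -5$
$Y = \frac{4023}{2}$ ($Y = \frac{1095}{2} + 1464 = \frac{4023}{2} \approx 2011.5$)
$S{\left(u,z \right)} = -1076$ ($S{\left(u,z \right)} = -1071 - 5 = -1076$)
$\frac{1}{\left(-54\right) 192 \cdot 198 + S{\left(Y,2678 \right)}} = \frac{1}{\left(-54\right) 192 \cdot 198 - 1076} = \frac{1}{\left(-10368\right) 198 - 1076} = \frac{1}{-2052864 - 1076} = \frac{1}{-2053940} = - \frac{1}{2053940}$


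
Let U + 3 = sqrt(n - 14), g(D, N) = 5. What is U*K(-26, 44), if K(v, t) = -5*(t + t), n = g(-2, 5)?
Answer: 1320 - 1320*I ≈ 1320.0 - 1320.0*I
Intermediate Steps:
n = 5
U = -3 + 3*I (U = -3 + sqrt(5 - 14) = -3 + sqrt(-9) = -3 + 3*I ≈ -3.0 + 3.0*I)
K(v, t) = -10*t
U*K(-26, 44) = (-3 + 3*I)*(-10*44) = (-3 + 3*I)*(-440) = 1320 - 1320*I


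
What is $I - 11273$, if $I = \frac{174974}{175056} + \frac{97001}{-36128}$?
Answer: $- \frac{4456617594953}{395276448} \approx -11275.0$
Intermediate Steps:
$I = - \frac{666196649}{395276448}$ ($I = 174974 \cdot \frac{1}{175056} + 97001 \left(- \frac{1}{36128}\right) = \frac{87487}{87528} - \frac{97001}{36128} = - \frac{666196649}{395276448} \approx -1.6854$)
$I - 11273 = - \frac{666196649}{395276448} - 11273 = - \frac{4456617594953}{395276448}$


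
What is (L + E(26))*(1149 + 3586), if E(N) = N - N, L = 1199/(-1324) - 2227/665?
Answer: -3547351201/176092 ≈ -20145.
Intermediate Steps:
L = -3745883/880460 (L = 1199*(-1/1324) - 2227*1/665 = -1199/1324 - 2227/665 = -3745883/880460 ≈ -4.2545)
E(N) = 0
(L + E(26))*(1149 + 3586) = (-3745883/880460 + 0)*(1149 + 3586) = -3745883/880460*4735 = -3547351201/176092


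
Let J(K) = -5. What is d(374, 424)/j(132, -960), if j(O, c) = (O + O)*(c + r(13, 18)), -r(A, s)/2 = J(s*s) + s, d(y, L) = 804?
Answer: -67/21692 ≈ -0.0030887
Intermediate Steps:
r(A, s) = 10 - 2*s (r(A, s) = -2*(-5 + s) = 10 - 2*s)
j(O, c) = 2*O*(-26 + c) (j(O, c) = (O + O)*(c + (10 - 2*18)) = (2*O)*(c + (10 - 36)) = (2*O)*(c - 26) = (2*O)*(-26 + c) = 2*O*(-26 + c))
d(374, 424)/j(132, -960) = 804/((2*132*(-26 - 960))) = 804/((2*132*(-986))) = 804/(-260304) = 804*(-1/260304) = -67/21692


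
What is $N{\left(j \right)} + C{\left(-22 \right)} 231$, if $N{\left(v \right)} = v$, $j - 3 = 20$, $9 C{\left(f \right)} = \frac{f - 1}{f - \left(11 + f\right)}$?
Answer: $\frac{230}{3} \approx 76.667$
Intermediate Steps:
$C{\left(f \right)} = \frac{1}{99} - \frac{f}{99}$ ($C{\left(f \right)} = \frac{\left(f - 1\right) \frac{1}{f - \left(11 + f\right)}}{9} = \frac{\left(-1 + f\right) \frac{1}{-11}}{9} = \frac{\left(-1 + f\right) \left(- \frac{1}{11}\right)}{9} = \frac{\frac{1}{11} - \frac{f}{11}}{9} = \frac{1}{99} - \frac{f}{99}$)
$j = 23$ ($j = 3 + 20 = 23$)
$N{\left(j \right)} + C{\left(-22 \right)} 231 = 23 + \left(\frac{1}{99} - - \frac{2}{9}\right) 231 = 23 + \left(\frac{1}{99} + \frac{2}{9}\right) 231 = 23 + \frac{23}{99} \cdot 231 = 23 + \frac{161}{3} = \frac{230}{3}$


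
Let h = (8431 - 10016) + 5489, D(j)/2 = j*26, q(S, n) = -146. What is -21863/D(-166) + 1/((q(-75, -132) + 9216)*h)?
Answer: 96769137159/38206613120 ≈ 2.5328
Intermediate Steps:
D(j) = 52*j (D(j) = 2*(j*26) = 2*(26*j) = 52*j)
h = 3904 (h = -1585 + 5489 = 3904)
-21863/D(-166) + 1/((q(-75, -132) + 9216)*h) = -21863/(52*(-166)) + 1/((-146 + 9216)*3904) = -21863/(-8632) + (1/3904)/9070 = -21863*(-1/8632) + (1/9070)*(1/3904) = 21863/8632 + 1/35409280 = 96769137159/38206613120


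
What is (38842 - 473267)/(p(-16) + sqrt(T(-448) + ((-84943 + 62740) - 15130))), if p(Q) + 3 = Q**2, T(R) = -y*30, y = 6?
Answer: -4778675/4414 + 434425*I*sqrt(37513)/101522 ≈ -1082.6 + 828.79*I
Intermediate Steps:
T(R) = -180 (T(R) = -1*6*30 = -6*30 = -180)
p(Q) = -3 + Q**2
(38842 - 473267)/(p(-16) + sqrt(T(-448) + ((-84943 + 62740) - 15130))) = (38842 - 473267)/((-3 + (-16)**2) + sqrt(-180 + ((-84943 + 62740) - 15130))) = -434425/((-3 + 256) + sqrt(-180 + (-22203 - 15130))) = -434425/(253 + sqrt(-180 - 37333)) = -434425/(253 + sqrt(-37513)) = -434425/(253 + I*sqrt(37513))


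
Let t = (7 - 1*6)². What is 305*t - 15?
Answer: 290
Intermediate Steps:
t = 1 (t = (7 - 6)² = 1² = 1)
305*t - 15 = 305*1 - 15 = 305 - 15 = 290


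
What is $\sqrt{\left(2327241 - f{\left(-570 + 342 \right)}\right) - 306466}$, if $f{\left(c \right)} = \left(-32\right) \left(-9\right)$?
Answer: $\sqrt{2020487} \approx 1421.4$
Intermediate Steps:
$f{\left(c \right)} = 288$
$\sqrt{\left(2327241 - f{\left(-570 + 342 \right)}\right) - 306466} = \sqrt{\left(2327241 - 288\right) - 306466} = \sqrt{2326953 - 306466} = \sqrt{2020487}$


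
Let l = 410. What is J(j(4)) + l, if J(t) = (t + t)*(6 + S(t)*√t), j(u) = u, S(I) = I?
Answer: 522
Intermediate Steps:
J(t) = 2*t*(6 + t^(3/2)) (J(t) = (t + t)*(6 + t*√t) = (2*t)*(6 + t^(3/2)) = 2*t*(6 + t^(3/2)))
J(j(4)) + l = (2*4^(5/2) + 12*4) + 410 = (2*32 + 48) + 410 = (64 + 48) + 410 = 112 + 410 = 522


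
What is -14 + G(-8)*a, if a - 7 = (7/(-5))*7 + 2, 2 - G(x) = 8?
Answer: -46/5 ≈ -9.2000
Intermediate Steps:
G(x) = -6 (G(x) = 2 - 1*8 = 2 - 8 = -6)
a = -4/5 (a = 7 + ((7/(-5))*7 + 2) = 7 + ((7*(-1/5))*7 + 2) = 7 + (-7/5*7 + 2) = 7 + (-49/5 + 2) = 7 - 39/5 = -4/5 ≈ -0.80000)
-14 + G(-8)*a = -14 - 6*(-4/5) = -14 + 24/5 = -46/5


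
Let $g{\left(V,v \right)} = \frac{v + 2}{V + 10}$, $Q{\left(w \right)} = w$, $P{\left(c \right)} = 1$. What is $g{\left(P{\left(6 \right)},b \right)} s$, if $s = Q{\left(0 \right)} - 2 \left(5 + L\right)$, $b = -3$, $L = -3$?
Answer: $\frac{4}{11} \approx 0.36364$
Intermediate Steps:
$g{\left(V,v \right)} = \frac{2 + v}{10 + V}$
$s = -4$ ($s = 0 - 2 \left(5 - 3\right) = 0 - 4 = -4$)
$g{\left(P{\left(6 \right)},b \right)} s = \frac{2 - 3}{10 + 1} \left(-4\right) = \frac{1}{11} \left(-1\right) \left(-4\right) = \left(- \frac{1}{11}\right) \left(-4\right) = \frac{4}{11}$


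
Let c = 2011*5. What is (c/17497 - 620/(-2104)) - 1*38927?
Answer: -358253607229/9203422 ≈ -38926.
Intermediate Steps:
c = 10055
(c/17497 - 620/(-2104)) - 1*38927 = (10055/17497 - 620/(-2104)) - 1*38927 = (10055*(1/17497) - 620*(-1/2104)) - 38927 = (10055/17497 + 155/526) - 38927 = 8000965/9203422 - 38927 = -358253607229/9203422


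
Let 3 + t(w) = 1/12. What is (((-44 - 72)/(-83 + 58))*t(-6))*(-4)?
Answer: 812/15 ≈ 54.133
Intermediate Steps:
t(w) = -35/12 (t(w) = -3 + 1/12 = -35/12)
(((-44 - 72)/(-83 + 58))*t(-6))*(-4) = (((-44 - 72)/(-83 + 58))*(-35/12))*(-4) = (-116/(-25)*(-35/12))*(-4) = (-116*(-1/25)*(-35/12))*(-4) = ((116/25)*(-35/12))*(-4) = -203/15*(-4) = 812/15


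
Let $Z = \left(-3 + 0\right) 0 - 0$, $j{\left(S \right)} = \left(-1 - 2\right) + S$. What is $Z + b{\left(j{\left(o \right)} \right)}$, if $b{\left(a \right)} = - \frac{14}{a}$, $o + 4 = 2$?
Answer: $\frac{14}{5} \approx 2.8$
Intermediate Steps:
$o = -2$ ($o = -4 + 2 = -2$)
$j{\left(S \right)} = -3 + S$
$Z = 0$ ($Z = \left(-3\right) 0 + 0 = 0 + 0 = 0$)
$Z + b{\left(j{\left(o \right)} \right)} = 0 - \frac{14}{-3 - 2} = 0 - \frac{14}{-5} = 0 - - \frac{14}{5} = 0 + \frac{14}{5} = \frac{14}{5}$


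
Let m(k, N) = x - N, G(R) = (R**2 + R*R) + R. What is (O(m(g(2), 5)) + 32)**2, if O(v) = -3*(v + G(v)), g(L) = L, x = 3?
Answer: 400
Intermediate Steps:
G(R) = R + 2*R**2 (G(R) = (R**2 + R**2) + R = 2*R**2 + R = R + 2*R**2)
m(k, N) = 3 - N
O(v) = -3*v - 3*v*(1 + 2*v) (O(v) = -3*(v + v*(1 + 2*v)) = -3*v - 3*v*(1 + 2*v))
(O(m(g(2), 5)) + 32)**2 = (6*(3 - 1*5)*(-1 - (3 - 1*5)) + 32)**2 = (6*(3 - 5)*(-1 - (3 - 5)) + 32)**2 = (6*(-2)*(-1 - 1*(-2)) + 32)**2 = (6*(-2)*(-1 + 2) + 32)**2 = (6*(-2)*1 + 32)**2 = (-12 + 32)**2 = 20**2 = 400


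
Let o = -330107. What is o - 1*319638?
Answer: -649745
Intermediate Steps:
o - 1*319638 = -330107 - 1*319638 = -330107 - 319638 = -649745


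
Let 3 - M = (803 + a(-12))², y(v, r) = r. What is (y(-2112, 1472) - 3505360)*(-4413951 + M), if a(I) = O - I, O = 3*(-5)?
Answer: 17708467749824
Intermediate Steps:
O = -15
a(I) = -15 - I
M = -639997 (M = 3 - (803 + (-15 - 1*(-12)))² = 3 - (803 + (-15 + 12))² = 3 - (803 - 3)² = 3 - 1*800² = 3 - 1*640000 = 3 - 640000 = -639997)
(y(-2112, 1472) - 3505360)*(-4413951 + M) = (1472 - 3505360)*(-4413951 - 639997) = -3503888*(-5053948) = 17708467749824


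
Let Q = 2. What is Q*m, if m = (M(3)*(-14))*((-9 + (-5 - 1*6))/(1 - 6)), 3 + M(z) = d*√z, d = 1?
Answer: 336 - 112*√3 ≈ 142.01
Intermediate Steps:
M(z) = -3 + √z (M(z) = -3 + 1*√z = -3 + √z)
m = 168 - 56*√3 (m = ((-3 + √3)*(-14))*((-9 + (-5 - 1*6))/(1 - 6)) = (42 - 14*√3)*((-9 + (-5 - 6))/(-5)) = (42 - 14*√3)*((-9 - 11)*(-⅕)) = (42 - 14*√3)*(-20*(-⅕)) = (42 - 14*√3)*4 = 168 - 56*√3 ≈ 71.005)
Q*m = 2*(168 - 56*√3) = 336 - 112*√3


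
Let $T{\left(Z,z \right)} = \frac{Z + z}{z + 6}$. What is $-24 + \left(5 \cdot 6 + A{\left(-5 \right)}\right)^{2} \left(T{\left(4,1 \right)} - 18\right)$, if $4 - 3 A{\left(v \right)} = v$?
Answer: $- \frac{131937}{7} \approx -18848.0$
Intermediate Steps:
$A{\left(v \right)} = \frac{4}{3} - \frac{v}{3}$
$T{\left(Z,z \right)} = \frac{Z + z}{6 + z}$
$-24 + \left(5 \cdot 6 + A{\left(-5 \right)}\right)^{2} \left(T{\left(4,1 \right)} - 18\right) = -24 + \left(5 \cdot 6 + \left(\frac{4}{3} - - \frac{5}{3}\right)\right)^{2} \left(\frac{4 + 1}{6 + 1} - 18\right) = -24 + \left(30 + \left(\frac{4}{3} + \frac{5}{3}\right)\right)^{2} \left(\frac{1}{7} \cdot 5 - 18\right) = -24 + \left(30 + 3\right)^{2} \left(\frac{1}{7} \cdot 5 - 18\right) = -24 + 33^{2} \left(\frac{5}{7} - 18\right) = -24 + 1089 \left(- \frac{121}{7}\right) = -24 - \frac{131769}{7} = - \frac{131937}{7}$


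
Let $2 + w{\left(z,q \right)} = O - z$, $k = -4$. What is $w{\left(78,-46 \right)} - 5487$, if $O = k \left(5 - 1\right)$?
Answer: $-5583$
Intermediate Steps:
$O = -16$ ($O = - 4 \left(5 - 1\right) = \left(-4\right) 4 = -16$)
$w{\left(z,q \right)} = -18 - z$ ($w{\left(z,q \right)} = -2 - \left(16 + z\right) = -18 - z$)
$w{\left(78,-46 \right)} - 5487 = \left(-18 - 78\right) - 5487 = -96 - 5487 = -5583$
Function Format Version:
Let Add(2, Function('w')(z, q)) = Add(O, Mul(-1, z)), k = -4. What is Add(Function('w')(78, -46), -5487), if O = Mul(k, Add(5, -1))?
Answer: -5583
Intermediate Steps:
O = -16 (O = Mul(-4, Add(5, -1)) = Mul(-4, 4) = -16)
Function('w')(z, q) = Add(-18, Mul(-1, z)) (Function('w')(z, q) = Add(-2, Add(-16, Mul(-1, z))) = Add(-18, Mul(-1, z)))
Add(Function('w')(78, -46), -5487) = Add(Add(-18, Mul(-1, 78)), -5487) = Add(Add(-18, -78), -5487) = Add(-96, -5487) = -5583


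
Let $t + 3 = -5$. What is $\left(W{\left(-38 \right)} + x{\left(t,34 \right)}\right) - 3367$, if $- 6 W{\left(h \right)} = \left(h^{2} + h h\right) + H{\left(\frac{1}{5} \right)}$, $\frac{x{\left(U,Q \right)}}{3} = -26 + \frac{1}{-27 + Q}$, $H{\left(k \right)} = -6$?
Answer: $- \frac{82423}{21} \approx -3924.9$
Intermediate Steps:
$t = -8$ ($t = -3 - 5 = -8$)
$x{\left(U,Q \right)} = -78 + \frac{3}{-27 + Q}$ ($x{\left(U,Q \right)} = 3 \left(-26 + \frac{1}{-27 + Q}\right) = -78 + \frac{3}{-27 + Q}$)
$W{\left(h \right)} = 1 - \frac{h^{2}}{3}$ ($W{\left(h \right)} = - \frac{\left(h^{2} + h h\right) - 6}{6} = - \frac{\left(h^{2} + h^{2}\right) - 6}{6} = - \frac{2 h^{2} - 6}{6} = - \frac{-6 + 2 h^{2}}{6} = 1 - \frac{h^{2}}{3}$)
$\left(W{\left(-38 \right)} + x{\left(t,34 \right)}\right) - 3367 = \left(\left(1 - \frac{\left(-38\right)^{2}}{3}\right) + \frac{3 \left(703 - 884\right)}{-27 + 34}\right) - 3367 = \left(\left(1 - \frac{1444}{3}\right) + \frac{3 \left(703 - 884\right)}{7}\right) - 3367 = \left(\left(1 - \frac{1444}{3}\right) + 3 \cdot \frac{1}{7} \left(-181\right)\right) - 3367 = \left(- \frac{1441}{3} - \frac{543}{7}\right) - 3367 = - \frac{11716}{21} - 3367 = - \frac{82423}{21}$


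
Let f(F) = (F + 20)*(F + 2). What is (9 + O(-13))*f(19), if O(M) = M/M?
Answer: 8190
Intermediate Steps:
O(M) = 1
f(F) = (2 + F)*(20 + F) (f(F) = (20 + F)*(2 + F) = (2 + F)*(20 + F))
(9 + O(-13))*f(19) = (9 + 1)*(40 + 19² + 22*19) = 10*(40 + 361 + 418) = 10*819 = 8190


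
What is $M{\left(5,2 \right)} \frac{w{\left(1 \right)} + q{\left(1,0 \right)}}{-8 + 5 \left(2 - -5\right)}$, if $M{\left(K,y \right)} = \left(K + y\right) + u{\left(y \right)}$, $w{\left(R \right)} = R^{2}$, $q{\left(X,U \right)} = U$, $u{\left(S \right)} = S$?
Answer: $\frac{1}{3} \approx 0.33333$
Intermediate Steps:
$M{\left(K,y \right)} = K + 2 y$ ($M{\left(K,y \right)} = \left(K + y\right) + y = K + 2 y$)
$M{\left(5,2 \right)} \frac{w{\left(1 \right)} + q{\left(1,0 \right)}}{-8 + 5 \left(2 - -5\right)} = \left(5 + 2 \cdot 2\right) \frac{1^{2} + 0}{-8 + 5 \left(2 - -5\right)} = \left(5 + 4\right) \frac{1 + 0}{-8 + 5 \left(2 + 5\right)} = 9 \cdot 1 \frac{1}{-8 + 5 \cdot 7} = 9 \cdot 1 \frac{1}{-8 + 35} = 9 \cdot 1 \cdot \frac{1}{27} = 9 \cdot \frac{1}{27} = \frac{1}{3}$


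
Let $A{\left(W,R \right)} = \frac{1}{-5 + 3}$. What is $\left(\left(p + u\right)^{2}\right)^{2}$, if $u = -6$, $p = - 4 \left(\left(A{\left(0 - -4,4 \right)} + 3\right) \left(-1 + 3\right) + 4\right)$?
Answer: $3111696$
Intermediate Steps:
$A{\left(W,R \right)} = - \frac{1}{2}$ ($A{\left(W,R \right)} = \frac{1}{-2} = - \frac{1}{2}$)
$p = -36$ ($p = - 4 \left(\left(- \frac{1}{2} + 3\right) \left(-1 + 3\right) + 4\right) = - 4 \left(\frac{5}{2} \cdot 2 + 4\right) = - 4 \left(5 + 4\right) = \left(-4\right) 9 = -36$)
$\left(\left(p + u\right)^{2}\right)^{2} = \left(\left(-36 - 6\right)^{2}\right)^{2} = \left(\left(-42\right)^{2}\right)^{2} = 1764^{2} = 3111696$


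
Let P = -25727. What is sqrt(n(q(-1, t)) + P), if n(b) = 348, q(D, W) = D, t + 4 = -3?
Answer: I*sqrt(25379) ≈ 159.31*I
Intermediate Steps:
t = -7 (t = -4 - 3 = -7)
sqrt(n(q(-1, t)) + P) = sqrt(348 - 25727) = sqrt(-25379) = I*sqrt(25379)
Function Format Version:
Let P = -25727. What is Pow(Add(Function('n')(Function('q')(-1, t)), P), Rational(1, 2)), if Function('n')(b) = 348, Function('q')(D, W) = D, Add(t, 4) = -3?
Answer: Mul(I, Pow(25379, Rational(1, 2))) ≈ Mul(159.31, I)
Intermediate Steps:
t = -7 (t = Add(-4, -3) = -7)
Pow(Add(Function('n')(Function('q')(-1, t)), P), Rational(1, 2)) = Pow(Add(348, -25727), Rational(1, 2)) = Pow(-25379, Rational(1, 2)) = Mul(I, Pow(25379, Rational(1, 2)))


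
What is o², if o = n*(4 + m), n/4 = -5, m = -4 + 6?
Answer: 14400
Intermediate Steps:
m = 2
n = -20 (n = 4*(-5) = -20)
o = -120 (o = -20*(4 + 2) = -20*6 = -120)
o² = (-120)² = 14400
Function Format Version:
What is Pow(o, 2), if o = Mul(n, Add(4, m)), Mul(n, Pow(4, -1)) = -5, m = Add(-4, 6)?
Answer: 14400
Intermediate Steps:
m = 2
n = -20 (n = Mul(4, -5) = -20)
o = -120 (o = Mul(-20, Add(4, 2)) = Mul(-20, 6) = -120)
Pow(o, 2) = Pow(-120, 2) = 14400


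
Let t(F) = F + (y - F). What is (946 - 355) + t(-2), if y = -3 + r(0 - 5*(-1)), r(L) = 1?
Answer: 589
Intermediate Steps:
y = -2 (y = -3 + 1 = -2)
t(F) = -2 (t(F) = F + (-2 - F) = -2)
(946 - 355) + t(-2) = (946 - 355) - 2 = 591 - 2 = 589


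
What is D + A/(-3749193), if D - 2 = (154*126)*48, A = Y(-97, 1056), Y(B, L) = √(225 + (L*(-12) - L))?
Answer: 931394 - I*√13503/3749193 ≈ 9.3139e+5 - 3.0994e-5*I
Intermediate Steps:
Y(B, L) = √(225 - 13*L) (Y(B, L) = √(225 + (-12*L - L)) = √(225 - 13*L))
A = I*√13503 (A = √(225 - 13*1056) = √(225 - 13728) = √(-13503) = I*√13503 ≈ 116.2*I)
D = 931394 (D = 2 + (154*126)*48 = 2 + 19404*48 = 2 + 931392 = 931394)
D + A/(-3749193) = 931394 + (I*√13503)/(-3749193) = 931394 + (I*√13503)*(-1/3749193) = 931394 - I*√13503/3749193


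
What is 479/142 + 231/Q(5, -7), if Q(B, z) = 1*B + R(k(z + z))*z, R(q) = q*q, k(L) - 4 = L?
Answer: 300103/98690 ≈ 3.0409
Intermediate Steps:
k(L) = 4 + L
R(q) = q²
Q(B, z) = B + z*(4 + 2*z)² (Q(B, z) = 1*B + (4 + (z + z))²*z = B + (4 + 2*z)²*z = B + z*(4 + 2*z)²)
479/142 + 231/Q(5, -7) = 479/142 + 231/(5 + 4*(-7)*(2 - 7)²) = 479*(1/142) + 231/(5 + 4*(-7)*(-5)²) = 479/142 + 231/(5 + 4*(-7)*25) = 479/142 + 231/(5 - 700) = 479/142 + 231/(-695) = 479/142 + 231*(-1/695) = 479/142 - 231/695 = 300103/98690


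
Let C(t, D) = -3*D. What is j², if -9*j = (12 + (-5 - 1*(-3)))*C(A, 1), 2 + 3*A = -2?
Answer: 100/9 ≈ 11.111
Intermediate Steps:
A = -4/3 (A = -⅔ + (⅓)*(-2) = -⅔ - ⅔ = -4/3 ≈ -1.3333)
j = 10/3 (j = -(12 + (-5 - 1*(-3)))*(-3*1)/9 = -(12 + (-5 + 3))*(-3)/9 = -(12 - 2)*(-3)/9 = -10*(-3)/9 = -⅑*(-30) = 10/3 ≈ 3.3333)
j² = (10/3)² = 100/9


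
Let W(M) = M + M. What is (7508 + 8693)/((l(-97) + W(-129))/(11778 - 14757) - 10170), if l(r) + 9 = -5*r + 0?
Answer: -48262779/30296648 ≈ -1.5930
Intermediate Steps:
l(r) = -9 - 5*r (l(r) = -9 + (-5*r + 0) = -9 - 5*r)
W(M) = 2*M
(7508 + 8693)/((l(-97) + W(-129))/(11778 - 14757) - 10170) = (7508 + 8693)/(((-9 - 5*(-97)) + 2*(-129))/(11778 - 14757) - 10170) = 16201/(((-9 + 485) - 258)/(-2979) - 10170) = 16201/((476 - 258)*(-1/2979) - 10170) = 16201/(218*(-1/2979) - 10170) = 16201/(-218/2979 - 10170) = 16201/(-30296648/2979) = 16201*(-2979/30296648) = -48262779/30296648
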